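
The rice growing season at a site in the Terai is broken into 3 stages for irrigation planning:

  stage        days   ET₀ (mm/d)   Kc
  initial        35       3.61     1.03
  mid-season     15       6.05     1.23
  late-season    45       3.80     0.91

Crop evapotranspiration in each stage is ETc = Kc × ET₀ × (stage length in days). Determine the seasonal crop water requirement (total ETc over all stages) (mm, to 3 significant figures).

397 mm

initial: 1.03 × 3.61 × 35 = 130.14 mm
mid-season: 1.23 × 6.05 × 15 = 111.62 mm
late-season: 0.91 × 3.80 × 45 = 155.61 mm
Seasonal total = 397.37 mm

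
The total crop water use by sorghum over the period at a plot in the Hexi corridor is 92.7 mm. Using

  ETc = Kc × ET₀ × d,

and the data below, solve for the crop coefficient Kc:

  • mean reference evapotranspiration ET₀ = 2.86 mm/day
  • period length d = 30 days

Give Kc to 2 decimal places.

ETc = Kc × ET₀ × d  ⇒  Kc = ETc / (ET₀ × d)
Kc = 92.7 / (2.86 × 30) = 92.7 / 85.80 = 1.0804

1.08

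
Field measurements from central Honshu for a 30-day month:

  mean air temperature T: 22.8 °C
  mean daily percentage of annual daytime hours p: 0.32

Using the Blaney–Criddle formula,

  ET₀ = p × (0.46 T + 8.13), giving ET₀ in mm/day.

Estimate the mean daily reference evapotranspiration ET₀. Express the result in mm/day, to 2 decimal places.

ET₀ = 0.32 × (0.46 × 22.8 + 8.13) = 0.32 × 18.618 = 5.9578 mm/d

5.96 mm/day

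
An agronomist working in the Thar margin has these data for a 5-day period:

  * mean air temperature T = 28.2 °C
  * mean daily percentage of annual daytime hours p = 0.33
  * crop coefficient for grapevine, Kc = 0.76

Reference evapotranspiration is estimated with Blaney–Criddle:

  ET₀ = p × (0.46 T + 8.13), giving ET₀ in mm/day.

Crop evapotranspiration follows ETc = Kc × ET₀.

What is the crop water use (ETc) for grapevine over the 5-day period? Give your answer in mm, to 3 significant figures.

ET₀ = 0.33 × (0.46 × 28.2 + 8.13) = 0.33 × 21.102 = 6.9637 mm/d
ETc = Kc × ET₀ = 0.76 × 6.9637 = 5.2924 mm/d
Over 5 days: 5.2924 × 5 = 26.462 mm

26.5 mm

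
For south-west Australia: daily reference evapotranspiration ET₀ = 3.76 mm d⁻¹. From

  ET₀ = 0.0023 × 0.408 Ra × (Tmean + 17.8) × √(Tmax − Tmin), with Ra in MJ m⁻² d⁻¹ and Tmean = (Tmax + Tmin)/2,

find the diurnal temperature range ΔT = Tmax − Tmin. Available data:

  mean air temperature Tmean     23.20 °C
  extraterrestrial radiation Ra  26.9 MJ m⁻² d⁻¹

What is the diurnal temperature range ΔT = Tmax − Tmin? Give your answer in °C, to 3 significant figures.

13.2 °C

√ΔT = ET₀ / [0.0023 × 0.408 × Ra × (Tmean+17.8)] = 3.76 / (0.0023 × 10.9752 × 41.00) = 3.6330
ΔT = 3.6330² = 13.199 °C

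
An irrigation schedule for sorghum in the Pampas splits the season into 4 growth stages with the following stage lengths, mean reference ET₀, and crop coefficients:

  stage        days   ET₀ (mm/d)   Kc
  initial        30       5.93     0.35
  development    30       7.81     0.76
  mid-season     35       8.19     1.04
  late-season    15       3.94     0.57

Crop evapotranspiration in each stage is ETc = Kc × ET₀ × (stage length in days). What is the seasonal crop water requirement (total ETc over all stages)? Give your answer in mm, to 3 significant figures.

initial: 0.35 × 5.93 × 30 = 62.27 mm
development: 0.76 × 7.81 × 30 = 178.07 mm
mid-season: 1.04 × 8.19 × 35 = 298.12 mm
late-season: 0.57 × 3.94 × 15 = 33.69 mm
Seasonal total = 572.15 mm

572 mm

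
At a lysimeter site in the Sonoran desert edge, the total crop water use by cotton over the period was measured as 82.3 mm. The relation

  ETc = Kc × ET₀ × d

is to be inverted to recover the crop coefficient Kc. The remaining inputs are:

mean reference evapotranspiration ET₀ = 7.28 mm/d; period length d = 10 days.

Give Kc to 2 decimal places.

1.13

ETc = Kc × ET₀ × d  ⇒  Kc = ETc / (ET₀ × d)
Kc = 82.3 / (7.28 × 10) = 82.3 / 72.80 = 1.1305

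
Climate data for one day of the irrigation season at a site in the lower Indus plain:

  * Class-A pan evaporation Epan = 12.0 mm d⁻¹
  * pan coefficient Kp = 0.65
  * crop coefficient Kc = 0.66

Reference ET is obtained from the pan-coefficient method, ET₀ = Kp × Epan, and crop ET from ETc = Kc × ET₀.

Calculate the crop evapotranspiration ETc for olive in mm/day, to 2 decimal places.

5.15 mm/day

ET₀ = 0.65 × 12.0 = 7.8000 mm/d
ETc = Kc × ET₀ = 0.66 × 7.8000 = 5.1480 mm/d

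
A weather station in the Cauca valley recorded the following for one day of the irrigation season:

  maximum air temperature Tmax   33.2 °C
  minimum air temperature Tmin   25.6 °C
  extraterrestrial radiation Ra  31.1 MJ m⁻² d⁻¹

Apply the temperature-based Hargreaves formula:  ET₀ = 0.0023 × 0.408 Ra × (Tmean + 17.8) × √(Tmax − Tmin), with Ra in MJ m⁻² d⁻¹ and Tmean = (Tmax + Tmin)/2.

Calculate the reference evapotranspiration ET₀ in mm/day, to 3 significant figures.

3.80 mm/day

Tmean = (33.2 + 25.6)/2 = 29.40 °C
0.408 Ra = 0.408 × 31.1 = 12.6888 mm/d equivalent
ET₀ = 0.0023 × 12.6888 × (29.40 + 17.8) × √7.6 = 0.0023 × 12.6888 × 47.20 × 2.7568 = 3.7975 mm/d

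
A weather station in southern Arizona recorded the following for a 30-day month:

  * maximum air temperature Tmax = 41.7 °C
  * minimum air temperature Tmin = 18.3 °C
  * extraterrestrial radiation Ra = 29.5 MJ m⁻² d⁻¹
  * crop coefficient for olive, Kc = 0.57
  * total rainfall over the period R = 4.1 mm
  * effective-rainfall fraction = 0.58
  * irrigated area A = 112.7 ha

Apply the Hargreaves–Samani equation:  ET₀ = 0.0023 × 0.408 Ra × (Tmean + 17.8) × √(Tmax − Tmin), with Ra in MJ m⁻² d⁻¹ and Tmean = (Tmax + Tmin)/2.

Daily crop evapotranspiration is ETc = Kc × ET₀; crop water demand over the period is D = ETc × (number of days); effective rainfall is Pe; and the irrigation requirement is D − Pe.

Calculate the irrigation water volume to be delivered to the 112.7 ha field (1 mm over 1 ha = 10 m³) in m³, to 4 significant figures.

120700 m³

Tmean = (41.7 + 18.3)/2 = 30.00 °C
0.408 Ra = 0.408 × 29.5 = 12.0360 mm/d equivalent
ET₀ = 0.0023 × 12.0360 × (30.00 + 17.8) × √23.4 = 0.0023 × 12.0360 × 47.80 × 4.8374 = 6.4010 mm/d
ETc = Kc × ET₀ = 0.57 × 6.4010 = 3.6486 mm/d
Crop demand D = ETc × 30 d = 3.6486 × 30 = 109.458 mm
Pe = 0.58 × 4.1 = 2.378 mm
D − Pe = 109.458 − 2.378 = 107.080 mm
Volume = 107.080 mm × 112.7 ha × 10 = 120679.2 m³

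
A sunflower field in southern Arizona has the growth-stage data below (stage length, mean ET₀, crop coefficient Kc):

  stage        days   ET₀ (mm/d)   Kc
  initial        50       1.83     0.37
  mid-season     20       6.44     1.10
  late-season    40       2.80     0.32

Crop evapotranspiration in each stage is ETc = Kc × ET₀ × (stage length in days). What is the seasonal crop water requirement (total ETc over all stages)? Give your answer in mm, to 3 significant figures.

initial: 0.37 × 1.83 × 50 = 33.86 mm
mid-season: 1.10 × 6.44 × 20 = 141.68 mm
late-season: 0.32 × 2.80 × 40 = 35.84 mm
Seasonal total = 211.38 mm

211 mm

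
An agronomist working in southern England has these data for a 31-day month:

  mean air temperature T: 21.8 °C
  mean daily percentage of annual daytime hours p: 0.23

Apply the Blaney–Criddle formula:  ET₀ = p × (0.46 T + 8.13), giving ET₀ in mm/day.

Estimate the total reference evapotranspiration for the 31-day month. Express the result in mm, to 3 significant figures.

129 mm

ET₀ = 0.23 × (0.46 × 21.8 + 8.13) = 0.23 × 18.158 = 4.1763 mm/d
Monthly total = 4.1763 × 31 = 129.465 mm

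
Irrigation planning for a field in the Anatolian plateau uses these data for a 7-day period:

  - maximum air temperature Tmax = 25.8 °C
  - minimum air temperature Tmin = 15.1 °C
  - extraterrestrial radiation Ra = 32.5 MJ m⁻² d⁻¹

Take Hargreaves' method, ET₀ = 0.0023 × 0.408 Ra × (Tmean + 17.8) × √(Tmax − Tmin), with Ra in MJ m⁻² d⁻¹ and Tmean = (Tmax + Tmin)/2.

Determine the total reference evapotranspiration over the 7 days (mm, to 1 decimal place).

26.7 mm

Tmean = (25.8 + 15.1)/2 = 20.45 °C
0.408 Ra = 0.408 × 32.5 = 13.2600 mm/d equivalent
ET₀ = 0.0023 × 13.2600 × (20.45 + 17.8) × √10.7 = 0.0023 × 13.2600 × 38.25 × 3.2711 = 3.8159 mm/d
Over 7 days: 3.8159 × 7 = 26.711 mm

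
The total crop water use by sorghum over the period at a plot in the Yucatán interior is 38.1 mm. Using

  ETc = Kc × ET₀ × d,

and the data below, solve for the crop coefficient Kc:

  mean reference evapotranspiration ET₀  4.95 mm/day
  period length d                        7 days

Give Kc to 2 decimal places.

1.10

ETc = Kc × ET₀ × d  ⇒  Kc = ETc / (ET₀ × d)
Kc = 38.1 / (4.95 × 7) = 38.1 / 34.65 = 1.0996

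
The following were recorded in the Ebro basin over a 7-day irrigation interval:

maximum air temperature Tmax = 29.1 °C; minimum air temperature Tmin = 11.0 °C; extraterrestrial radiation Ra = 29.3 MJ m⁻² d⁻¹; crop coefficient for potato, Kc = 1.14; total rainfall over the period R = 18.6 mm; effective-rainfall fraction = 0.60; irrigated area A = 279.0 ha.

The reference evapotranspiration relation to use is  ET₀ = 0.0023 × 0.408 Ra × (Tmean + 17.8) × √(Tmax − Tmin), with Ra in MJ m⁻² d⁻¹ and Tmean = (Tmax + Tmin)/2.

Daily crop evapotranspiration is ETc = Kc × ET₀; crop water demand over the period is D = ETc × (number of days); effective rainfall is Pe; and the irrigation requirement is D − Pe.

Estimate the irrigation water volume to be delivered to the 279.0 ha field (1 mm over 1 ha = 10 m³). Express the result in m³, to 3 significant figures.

Tmean = (29.1 + 11.0)/2 = 20.05 °C
0.408 Ra = 0.408 × 29.3 = 11.9544 mm/d equivalent
ET₀ = 0.0023 × 11.9544 × (20.05 + 17.8) × √18.1 = 0.0023 × 11.9544 × 37.85 × 4.2544 = 4.4275 mm/d
ETc = Kc × ET₀ = 1.14 × 4.4275 = 5.0474 mm/d
Crop demand D = ETc × 7 d = 5.0474 × 7 = 35.332 mm
Pe = 0.60 × 18.6 = 11.160 mm
D − Pe = 35.332 − 11.160 = 24.172 mm
Volume = 24.172 mm × 279.0 ha × 10 = 67439.9 m³

67400 m³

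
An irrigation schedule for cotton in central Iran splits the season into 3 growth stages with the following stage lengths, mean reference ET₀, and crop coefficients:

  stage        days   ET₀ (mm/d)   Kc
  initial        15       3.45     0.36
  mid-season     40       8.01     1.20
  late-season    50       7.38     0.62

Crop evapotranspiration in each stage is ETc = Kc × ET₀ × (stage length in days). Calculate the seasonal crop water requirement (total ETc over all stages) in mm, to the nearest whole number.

initial: 0.36 × 3.45 × 15 = 18.63 mm
mid-season: 1.20 × 8.01 × 40 = 384.48 mm
late-season: 0.62 × 7.38 × 50 = 228.78 mm
Seasonal total = 631.89 mm

632 mm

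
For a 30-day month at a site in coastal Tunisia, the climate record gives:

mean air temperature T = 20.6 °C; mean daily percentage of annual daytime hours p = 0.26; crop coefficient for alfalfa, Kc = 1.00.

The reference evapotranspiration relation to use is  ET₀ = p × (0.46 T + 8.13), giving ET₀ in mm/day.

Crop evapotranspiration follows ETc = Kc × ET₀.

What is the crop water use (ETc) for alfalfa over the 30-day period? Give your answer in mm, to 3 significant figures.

137 mm

ET₀ = 0.26 × (0.46 × 20.6 + 8.13) = 0.26 × 17.606 = 4.5776 mm/d
ETc = Kc × ET₀ = 1.00 × 4.5776 = 4.5776 mm/d
Over 30 days: 4.5776 × 30 = 137.328 mm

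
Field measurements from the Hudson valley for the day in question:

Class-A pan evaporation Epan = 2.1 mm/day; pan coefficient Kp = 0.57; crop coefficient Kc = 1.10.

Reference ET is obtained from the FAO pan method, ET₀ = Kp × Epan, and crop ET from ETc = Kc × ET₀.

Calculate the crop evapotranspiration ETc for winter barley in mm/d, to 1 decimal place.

1.3 mm/d

ET₀ = 0.57 × 2.1 = 1.1970 mm/d
ETc = Kc × ET₀ = 1.10 × 1.1970 = 1.3167 mm/d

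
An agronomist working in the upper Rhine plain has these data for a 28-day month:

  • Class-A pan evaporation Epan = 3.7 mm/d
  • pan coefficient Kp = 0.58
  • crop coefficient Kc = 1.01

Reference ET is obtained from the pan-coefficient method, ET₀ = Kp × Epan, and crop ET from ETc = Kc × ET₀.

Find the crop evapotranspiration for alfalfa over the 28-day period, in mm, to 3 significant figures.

60.7 mm

ET₀ = 0.58 × 3.7 = 2.1460 mm/d
ETc = Kc × ET₀ = 1.01 × 2.1460 = 2.1675 mm/d
Over 28 days: 2.1675 × 28 = 60.690 mm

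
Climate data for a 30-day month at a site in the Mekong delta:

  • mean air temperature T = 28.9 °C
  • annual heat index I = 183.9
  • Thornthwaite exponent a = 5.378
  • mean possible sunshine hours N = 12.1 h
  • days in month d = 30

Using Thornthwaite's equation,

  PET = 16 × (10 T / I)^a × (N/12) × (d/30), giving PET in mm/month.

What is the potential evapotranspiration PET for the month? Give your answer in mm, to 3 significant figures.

10T/I = 10 × 28.9 / 183.9 = 1.5715
(10T/I)^a = 1.5715^5.378 = 11.3705
Uncorrected PET = 16 × 11.3705 = 181.928 mm
Correction = (N/12)(d/30) = (12.1/12)(30/30) = 1.0083
PET = 181.928 × 1.0083 = 183.438 mm/month

183 mm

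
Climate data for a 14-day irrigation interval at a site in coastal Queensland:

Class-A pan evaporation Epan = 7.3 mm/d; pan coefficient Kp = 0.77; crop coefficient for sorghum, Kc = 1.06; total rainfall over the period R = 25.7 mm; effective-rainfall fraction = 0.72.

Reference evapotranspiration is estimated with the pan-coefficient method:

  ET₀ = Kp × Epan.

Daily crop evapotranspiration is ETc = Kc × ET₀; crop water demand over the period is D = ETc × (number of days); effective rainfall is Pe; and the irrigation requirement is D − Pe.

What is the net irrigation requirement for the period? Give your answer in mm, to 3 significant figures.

64.9 mm

ET₀ = 0.77 × 7.3 = 5.6210 mm/d
ETc = Kc × ET₀ = 1.06 × 5.6210 = 5.9583 mm/d
Crop demand D = ETc × 14 d = 5.9583 × 14 = 83.416 mm
Pe = 0.72 × 25.7 = 18.504 mm
D − Pe = 83.416 − 18.504 = 64.912 mm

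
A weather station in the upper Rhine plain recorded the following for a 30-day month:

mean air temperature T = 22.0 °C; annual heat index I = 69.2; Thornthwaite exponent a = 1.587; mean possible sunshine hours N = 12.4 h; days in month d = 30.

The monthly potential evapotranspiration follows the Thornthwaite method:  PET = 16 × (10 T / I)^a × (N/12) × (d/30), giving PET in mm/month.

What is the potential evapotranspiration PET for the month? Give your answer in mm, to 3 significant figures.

10T/I = 10 × 22.0 / 69.2 = 3.1792
(10T/I)^a = 3.1792^1.587 = 6.2687
Uncorrected PET = 16 × 6.2687 = 100.299 mm
Correction = (N/12)(d/30) = (12.4/12)(30/30) = 1.0333
PET = 100.299 × 1.0333 = 103.639 mm/month

104 mm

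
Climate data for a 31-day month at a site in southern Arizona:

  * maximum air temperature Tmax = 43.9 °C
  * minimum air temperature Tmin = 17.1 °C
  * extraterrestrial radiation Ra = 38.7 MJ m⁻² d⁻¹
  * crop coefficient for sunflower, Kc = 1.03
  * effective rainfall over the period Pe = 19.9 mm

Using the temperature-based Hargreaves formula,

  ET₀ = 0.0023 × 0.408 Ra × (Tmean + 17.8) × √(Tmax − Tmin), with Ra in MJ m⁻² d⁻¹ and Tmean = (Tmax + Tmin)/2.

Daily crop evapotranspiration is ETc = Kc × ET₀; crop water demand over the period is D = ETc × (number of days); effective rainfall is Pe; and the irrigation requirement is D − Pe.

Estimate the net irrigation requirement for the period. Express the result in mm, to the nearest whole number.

270 mm

Tmean = (43.9 + 17.1)/2 = 30.50 °C
0.408 Ra = 0.408 × 38.7 = 15.7896 mm/d equivalent
ET₀ = 0.0023 × 15.7896 × (30.50 + 17.8) × √26.8 = 0.0023 × 15.7896 × 48.30 × 5.1769 = 9.0806 mm/d
ETc = Kc × ET₀ = 1.03 × 9.0806 = 9.3530 mm/d
Crop demand D = ETc × 31 d = 9.3530 × 31 = 289.943 mm
D − Pe = 289.943 − 19.9 = 270.043 mm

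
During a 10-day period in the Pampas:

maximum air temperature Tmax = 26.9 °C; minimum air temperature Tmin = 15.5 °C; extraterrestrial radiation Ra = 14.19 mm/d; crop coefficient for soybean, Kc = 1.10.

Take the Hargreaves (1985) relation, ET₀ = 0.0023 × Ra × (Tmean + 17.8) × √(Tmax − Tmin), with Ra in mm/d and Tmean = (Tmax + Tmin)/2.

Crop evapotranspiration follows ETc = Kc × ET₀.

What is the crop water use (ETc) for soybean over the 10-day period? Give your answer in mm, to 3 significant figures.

47.3 mm

Tmean = (26.9 + 15.5)/2 = 21.20 °C
ET₀ = 0.0023 × 14.19 × (21.20 + 17.8) × √11.4 = 0.0023 × 14.19 × 39.00 × 3.3764 = 4.2976 mm/d
ETc = Kc × ET₀ = 1.10 × 4.2976 = 4.7274 mm/d
Over 10 days: 4.7274 × 10 = 47.274 mm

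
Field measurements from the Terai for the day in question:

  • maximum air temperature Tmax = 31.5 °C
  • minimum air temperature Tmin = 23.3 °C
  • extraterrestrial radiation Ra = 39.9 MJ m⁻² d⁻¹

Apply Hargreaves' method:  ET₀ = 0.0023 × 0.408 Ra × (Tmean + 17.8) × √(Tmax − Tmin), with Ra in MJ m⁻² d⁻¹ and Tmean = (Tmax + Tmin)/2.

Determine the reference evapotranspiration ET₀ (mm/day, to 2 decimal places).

4.85 mm/day

Tmean = (31.5 + 23.3)/2 = 27.40 °C
0.408 Ra = 0.408 × 39.9 = 16.2792 mm/d equivalent
ET₀ = 0.0023 × 16.2792 × (27.40 + 17.8) × √8.2 = 0.0023 × 16.2792 × 45.20 × 2.8636 = 4.8463 mm/d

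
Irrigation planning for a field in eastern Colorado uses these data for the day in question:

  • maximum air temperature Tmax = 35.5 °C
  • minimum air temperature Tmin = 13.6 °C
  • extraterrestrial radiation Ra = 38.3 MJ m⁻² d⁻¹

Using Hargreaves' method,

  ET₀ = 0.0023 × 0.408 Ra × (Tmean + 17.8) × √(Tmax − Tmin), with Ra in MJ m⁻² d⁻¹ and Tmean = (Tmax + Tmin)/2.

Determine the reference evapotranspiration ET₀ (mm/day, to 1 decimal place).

7.1 mm/day

Tmean = (35.5 + 13.6)/2 = 24.55 °C
0.408 Ra = 0.408 × 38.3 = 15.6264 mm/d equivalent
ET₀ = 0.0023 × 15.6264 × (24.55 + 17.8) × √21.9 = 0.0023 × 15.6264 × 42.35 × 4.6797 = 7.1229 mm/d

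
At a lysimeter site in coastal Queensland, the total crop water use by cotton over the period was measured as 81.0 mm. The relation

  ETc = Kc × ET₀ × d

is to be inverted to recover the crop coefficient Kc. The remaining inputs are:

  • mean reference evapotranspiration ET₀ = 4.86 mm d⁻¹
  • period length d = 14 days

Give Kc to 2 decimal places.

ETc = Kc × ET₀ × d  ⇒  Kc = ETc / (ET₀ × d)
Kc = 81.0 / (4.86 × 14) = 81.0 / 68.04 = 1.1905

1.19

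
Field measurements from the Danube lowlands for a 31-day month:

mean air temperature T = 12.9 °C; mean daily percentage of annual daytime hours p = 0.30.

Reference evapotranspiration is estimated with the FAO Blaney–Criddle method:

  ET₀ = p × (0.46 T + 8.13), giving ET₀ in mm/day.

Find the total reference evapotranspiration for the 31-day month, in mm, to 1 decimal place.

130.8 mm

ET₀ = 0.30 × (0.46 × 12.9 + 8.13) = 0.30 × 14.064 = 4.2192 mm/d
Monthly total = 4.2192 × 31 = 130.795 mm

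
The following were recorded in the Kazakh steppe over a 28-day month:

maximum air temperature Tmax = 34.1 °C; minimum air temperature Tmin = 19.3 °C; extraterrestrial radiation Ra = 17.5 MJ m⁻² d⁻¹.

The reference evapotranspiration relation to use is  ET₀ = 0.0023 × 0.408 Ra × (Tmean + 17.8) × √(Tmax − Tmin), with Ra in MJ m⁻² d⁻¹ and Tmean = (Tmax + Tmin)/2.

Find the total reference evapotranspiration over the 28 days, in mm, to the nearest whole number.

79 mm

Tmean = (34.1 + 19.3)/2 = 26.70 °C
0.408 Ra = 0.408 × 17.5 = 7.1400 mm/d equivalent
ET₀ = 0.0023 × 7.1400 × (26.70 + 17.8) × √14.8 = 0.0023 × 7.1400 × 44.50 × 3.8471 = 2.8114 mm/d
Over 28 days: 2.8114 × 28 = 78.719 mm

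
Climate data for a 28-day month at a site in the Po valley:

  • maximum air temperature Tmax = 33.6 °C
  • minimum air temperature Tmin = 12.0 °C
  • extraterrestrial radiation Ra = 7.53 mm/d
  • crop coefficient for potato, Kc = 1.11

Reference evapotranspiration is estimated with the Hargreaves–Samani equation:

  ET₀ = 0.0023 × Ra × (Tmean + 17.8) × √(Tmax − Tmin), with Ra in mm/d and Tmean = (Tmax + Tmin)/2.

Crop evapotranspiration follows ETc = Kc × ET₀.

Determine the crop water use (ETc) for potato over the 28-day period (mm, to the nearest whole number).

Tmean = (33.6 + 12.0)/2 = 22.80 °C
ET₀ = 0.0023 × 7.53 × (22.80 + 17.8) × √21.6 = 0.0023 × 7.53 × 40.60 × 4.6476 = 3.2680 mm/d
ETc = Kc × ET₀ = 1.11 × 3.2680 = 3.6275 mm/d
Over 28 days: 3.6275 × 28 = 101.570 mm

102 mm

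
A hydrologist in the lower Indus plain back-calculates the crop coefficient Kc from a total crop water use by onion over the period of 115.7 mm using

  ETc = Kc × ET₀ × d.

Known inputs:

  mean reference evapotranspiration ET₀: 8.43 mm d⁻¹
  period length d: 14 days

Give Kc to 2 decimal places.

0.98

ETc = Kc × ET₀ × d  ⇒  Kc = ETc / (ET₀ × d)
Kc = 115.7 / (8.43 × 14) = 115.7 / 118.02 = 0.9803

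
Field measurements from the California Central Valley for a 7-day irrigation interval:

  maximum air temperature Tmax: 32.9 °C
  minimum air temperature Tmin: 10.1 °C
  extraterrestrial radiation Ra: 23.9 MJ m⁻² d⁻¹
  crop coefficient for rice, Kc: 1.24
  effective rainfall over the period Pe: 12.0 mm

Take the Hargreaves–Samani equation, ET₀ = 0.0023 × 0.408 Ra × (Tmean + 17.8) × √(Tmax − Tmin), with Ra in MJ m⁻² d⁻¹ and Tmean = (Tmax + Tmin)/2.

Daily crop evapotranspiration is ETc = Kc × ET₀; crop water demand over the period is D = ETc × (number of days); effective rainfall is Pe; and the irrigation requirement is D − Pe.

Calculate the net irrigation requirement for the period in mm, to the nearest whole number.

25 mm

Tmean = (32.9 + 10.1)/2 = 21.50 °C
0.408 Ra = 0.408 × 23.9 = 9.7512 mm/d equivalent
ET₀ = 0.0023 × 9.7512 × (21.50 + 17.8) × √22.8 = 0.0023 × 9.7512 × 39.30 × 4.7749 = 4.2086 mm/d
ETc = Kc × ET₀ = 1.24 × 4.2086 = 5.2187 mm/d
Crop demand D = ETc × 7 d = 5.2187 × 7 = 36.531 mm
D − Pe = 36.531 − 12.0 = 24.531 mm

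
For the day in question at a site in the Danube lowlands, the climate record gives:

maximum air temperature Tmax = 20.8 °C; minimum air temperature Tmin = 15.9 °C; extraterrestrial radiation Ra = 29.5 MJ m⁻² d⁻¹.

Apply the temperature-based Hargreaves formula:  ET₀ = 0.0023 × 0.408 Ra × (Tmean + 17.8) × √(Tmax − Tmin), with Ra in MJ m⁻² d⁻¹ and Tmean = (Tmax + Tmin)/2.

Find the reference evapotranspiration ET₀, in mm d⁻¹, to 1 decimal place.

2.2 mm d⁻¹

Tmean = (20.8 + 15.9)/2 = 18.35 °C
0.408 Ra = 0.408 × 29.5 = 12.0360 mm/d equivalent
ET₀ = 0.0023 × 12.0360 × (18.35 + 17.8) × √4.9 = 0.0023 × 12.0360 × 36.15 × 2.2136 = 2.2152 mm/d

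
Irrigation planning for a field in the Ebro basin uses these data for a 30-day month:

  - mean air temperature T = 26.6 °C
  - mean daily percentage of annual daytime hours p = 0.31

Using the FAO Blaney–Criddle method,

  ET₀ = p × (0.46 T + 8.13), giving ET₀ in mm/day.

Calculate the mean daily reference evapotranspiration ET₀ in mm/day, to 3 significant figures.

6.31 mm/day

ET₀ = 0.31 × (0.46 × 26.6 + 8.13) = 0.31 × 20.366 = 6.3135 mm/d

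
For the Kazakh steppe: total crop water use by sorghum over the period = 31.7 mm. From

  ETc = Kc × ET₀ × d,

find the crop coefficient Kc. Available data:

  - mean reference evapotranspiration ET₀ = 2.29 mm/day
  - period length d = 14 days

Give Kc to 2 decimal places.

ETc = Kc × ET₀ × d  ⇒  Kc = ETc / (ET₀ × d)
Kc = 31.7 / (2.29 × 14) = 31.7 / 32.06 = 0.9888

0.99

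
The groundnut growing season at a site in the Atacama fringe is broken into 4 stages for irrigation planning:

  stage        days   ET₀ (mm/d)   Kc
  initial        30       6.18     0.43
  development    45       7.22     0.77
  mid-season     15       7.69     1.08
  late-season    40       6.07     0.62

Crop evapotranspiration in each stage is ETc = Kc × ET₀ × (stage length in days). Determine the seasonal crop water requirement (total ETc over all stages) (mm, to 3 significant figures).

initial: 0.43 × 6.18 × 30 = 79.72 mm
development: 0.77 × 7.22 × 45 = 250.17 mm
mid-season: 1.08 × 7.69 × 15 = 124.58 mm
late-season: 0.62 × 6.07 × 40 = 150.54 mm
Seasonal total = 605.01 mm

605 mm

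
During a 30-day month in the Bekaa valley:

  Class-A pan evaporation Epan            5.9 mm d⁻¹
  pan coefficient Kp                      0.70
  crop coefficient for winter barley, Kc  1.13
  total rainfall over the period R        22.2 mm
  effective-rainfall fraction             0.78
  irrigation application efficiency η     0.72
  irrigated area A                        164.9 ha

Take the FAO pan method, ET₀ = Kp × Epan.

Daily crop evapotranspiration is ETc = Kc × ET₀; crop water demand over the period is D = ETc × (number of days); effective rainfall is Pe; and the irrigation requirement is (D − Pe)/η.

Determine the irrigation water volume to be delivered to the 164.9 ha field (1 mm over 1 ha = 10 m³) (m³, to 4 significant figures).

281000 m³

ET₀ = 0.70 × 5.9 = 4.1300 mm/d
ETc = Kc × ET₀ = 1.13 × 4.1300 = 4.6669 mm/d
Crop demand D = ETc × 30 d = 4.6669 × 30 = 140.007 mm
Pe = 0.78 × 22.2 = 17.316 mm
D − Pe = 140.007 − 17.316 = 122.691 mm
Gross irrigation = 122.691 / 0.72 = 170.404 mm
Volume = 170.404 mm × 164.9 ha × 10 = 280996.2 m³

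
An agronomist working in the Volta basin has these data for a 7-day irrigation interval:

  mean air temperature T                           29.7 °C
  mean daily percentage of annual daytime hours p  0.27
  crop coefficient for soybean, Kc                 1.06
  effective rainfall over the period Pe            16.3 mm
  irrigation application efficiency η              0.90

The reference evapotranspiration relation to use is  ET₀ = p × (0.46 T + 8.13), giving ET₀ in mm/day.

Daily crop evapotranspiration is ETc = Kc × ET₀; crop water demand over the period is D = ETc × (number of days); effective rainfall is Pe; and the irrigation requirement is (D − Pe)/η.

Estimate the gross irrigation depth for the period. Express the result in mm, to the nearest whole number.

ET₀ = 0.27 × (0.46 × 29.7 + 8.13) = 0.27 × 21.792 = 5.8838 mm/d
ETc = Kc × ET₀ = 1.06 × 5.8838 = 6.2368 mm/d
Crop demand D = ETc × 7 d = 6.2368 × 7 = 43.658 mm
D − Pe = 43.658 − 16.3 = 27.358 mm
Gross irrigation = 27.358 / 0.90 = 30.398 mm

30 mm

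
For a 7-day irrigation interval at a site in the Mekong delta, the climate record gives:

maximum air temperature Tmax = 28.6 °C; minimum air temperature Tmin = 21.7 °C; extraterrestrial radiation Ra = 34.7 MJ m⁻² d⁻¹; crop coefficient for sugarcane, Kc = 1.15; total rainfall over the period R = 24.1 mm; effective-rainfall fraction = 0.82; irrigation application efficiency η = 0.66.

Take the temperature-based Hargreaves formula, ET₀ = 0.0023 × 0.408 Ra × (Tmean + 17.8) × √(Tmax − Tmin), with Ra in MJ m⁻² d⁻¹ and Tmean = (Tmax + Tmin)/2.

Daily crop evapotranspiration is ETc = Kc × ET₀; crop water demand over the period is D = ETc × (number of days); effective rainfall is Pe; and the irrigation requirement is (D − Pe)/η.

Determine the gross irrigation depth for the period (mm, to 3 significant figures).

14.9 mm

Tmean = (28.6 + 21.7)/2 = 25.15 °C
0.408 Ra = 0.408 × 34.7 = 14.1576 mm/d equivalent
ET₀ = 0.0023 × 14.1576 × (25.15 + 17.8) × √6.9 = 0.0023 × 14.1576 × 42.95 × 2.6268 = 3.6737 mm/d
ETc = Kc × ET₀ = 1.15 × 3.6737 = 4.2248 mm/d
Crop demand D = ETc × 7 d = 4.2248 × 7 = 29.574 mm
Pe = 0.82 × 24.1 = 19.762 mm
D − Pe = 29.574 − 19.762 = 9.812 mm
Gross irrigation = 9.812 / 0.66 = 14.867 mm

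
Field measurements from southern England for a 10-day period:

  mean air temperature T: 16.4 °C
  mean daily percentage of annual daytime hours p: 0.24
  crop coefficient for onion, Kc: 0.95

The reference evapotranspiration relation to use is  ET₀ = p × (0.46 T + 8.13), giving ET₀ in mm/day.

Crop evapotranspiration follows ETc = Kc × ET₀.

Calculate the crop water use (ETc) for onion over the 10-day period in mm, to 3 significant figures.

ET₀ = 0.24 × (0.46 × 16.4 + 8.13) = 0.24 × 15.674 = 3.7618 mm/d
ETc = Kc × ET₀ = 0.95 × 3.7618 = 3.5737 mm/d
Over 10 days: 3.5737 × 10 = 35.737 mm

35.7 mm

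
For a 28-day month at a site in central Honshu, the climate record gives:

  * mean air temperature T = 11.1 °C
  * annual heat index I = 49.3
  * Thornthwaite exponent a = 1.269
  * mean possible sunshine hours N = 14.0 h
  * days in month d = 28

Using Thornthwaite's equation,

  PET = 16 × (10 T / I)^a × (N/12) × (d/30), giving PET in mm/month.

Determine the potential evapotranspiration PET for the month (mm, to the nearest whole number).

10T/I = 10 × 11.1 / 49.3 = 2.2515
(10T/I)^a = 2.2515^1.269 = 2.8008
Uncorrected PET = 16 × 2.8008 = 44.813 mm
Correction = (N/12)(d/30) = (14.0/12)(28/30) = 1.0889
PET = 44.813 × 1.0889 = 48.797 mm/month

49 mm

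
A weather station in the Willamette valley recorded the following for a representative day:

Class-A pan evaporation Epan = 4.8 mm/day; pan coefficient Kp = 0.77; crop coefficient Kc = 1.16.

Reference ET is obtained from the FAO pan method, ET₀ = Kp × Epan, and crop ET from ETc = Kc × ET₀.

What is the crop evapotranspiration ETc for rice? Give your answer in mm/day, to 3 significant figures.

ET₀ = 0.77 × 4.8 = 3.6960 mm/d
ETc = Kc × ET₀ = 1.16 × 3.6960 = 4.2874 mm/d

4.29 mm/day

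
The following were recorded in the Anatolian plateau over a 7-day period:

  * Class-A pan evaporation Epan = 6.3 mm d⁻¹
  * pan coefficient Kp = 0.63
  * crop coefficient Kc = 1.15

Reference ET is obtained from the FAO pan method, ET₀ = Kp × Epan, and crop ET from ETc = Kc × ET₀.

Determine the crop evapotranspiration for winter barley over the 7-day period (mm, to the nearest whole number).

ET₀ = 0.63 × 6.3 = 3.9690 mm/d
ETc = Kc × ET₀ = 1.15 × 3.9690 = 4.5644 mm/d
Over 7 days: 4.5644 × 7 = 31.951 mm

32 mm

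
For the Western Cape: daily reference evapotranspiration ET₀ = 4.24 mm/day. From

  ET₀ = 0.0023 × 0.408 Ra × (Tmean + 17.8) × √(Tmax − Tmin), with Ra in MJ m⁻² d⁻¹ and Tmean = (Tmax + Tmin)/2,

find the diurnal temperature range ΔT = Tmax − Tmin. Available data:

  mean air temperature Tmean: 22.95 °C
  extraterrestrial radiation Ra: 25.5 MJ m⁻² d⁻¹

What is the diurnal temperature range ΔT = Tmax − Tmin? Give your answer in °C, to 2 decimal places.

√ΔT = ET₀ / [0.0023 × 0.408 × Ra × (Tmean+17.8)] = 4.24 / (0.0023 × 10.4040 × 40.75) = 4.3482
ΔT = 4.3482² = 18.907 °C

18.91 °C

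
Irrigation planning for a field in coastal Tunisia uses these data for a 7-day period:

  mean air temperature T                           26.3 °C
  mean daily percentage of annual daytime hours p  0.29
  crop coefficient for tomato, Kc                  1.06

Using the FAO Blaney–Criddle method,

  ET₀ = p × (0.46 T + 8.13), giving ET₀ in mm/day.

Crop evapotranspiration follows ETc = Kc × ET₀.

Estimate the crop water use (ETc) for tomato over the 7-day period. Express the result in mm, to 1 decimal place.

ET₀ = 0.29 × (0.46 × 26.3 + 8.13) = 0.29 × 20.228 = 5.8661 mm/d
ETc = Kc × ET₀ = 1.06 × 5.8661 = 6.2181 mm/d
Over 7 days: 6.2181 × 7 = 43.527 mm

43.5 mm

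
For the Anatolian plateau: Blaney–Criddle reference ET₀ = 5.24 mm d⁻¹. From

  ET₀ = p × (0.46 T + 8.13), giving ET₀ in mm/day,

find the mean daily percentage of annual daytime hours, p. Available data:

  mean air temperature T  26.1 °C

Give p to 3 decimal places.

0.260

p = ET₀ / (0.46 T + 8.13) = 5.24 / (0.46 × 26.1 + 8.13) = 5.24 / 20.136 = 0.2602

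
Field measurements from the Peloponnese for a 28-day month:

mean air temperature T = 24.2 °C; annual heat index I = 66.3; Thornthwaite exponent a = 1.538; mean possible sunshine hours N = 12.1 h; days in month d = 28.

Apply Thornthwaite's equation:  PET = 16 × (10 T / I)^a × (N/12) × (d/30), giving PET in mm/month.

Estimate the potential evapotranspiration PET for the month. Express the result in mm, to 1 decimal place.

110.3 mm

10T/I = 10 × 24.2 / 66.3 = 3.6501
(10T/I)^a = 3.6501^1.538 = 7.3253
Uncorrected PET = 16 × 7.3253 = 117.205 mm
Correction = (N/12)(d/30) = (12.1/12)(28/30) = 0.9411
PET = 117.205 × 0.9411 = 110.302 mm/month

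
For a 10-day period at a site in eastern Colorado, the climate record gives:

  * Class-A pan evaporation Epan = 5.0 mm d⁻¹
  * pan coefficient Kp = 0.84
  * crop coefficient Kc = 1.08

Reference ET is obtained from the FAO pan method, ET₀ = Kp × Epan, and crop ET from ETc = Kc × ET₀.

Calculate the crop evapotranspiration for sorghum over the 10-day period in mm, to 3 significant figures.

ET₀ = 0.84 × 5.0 = 4.2000 mm/d
ETc = Kc × ET₀ = 1.08 × 4.2000 = 4.5360 mm/d
Over 10 days: 4.5360 × 10 = 45.360 mm

45.4 mm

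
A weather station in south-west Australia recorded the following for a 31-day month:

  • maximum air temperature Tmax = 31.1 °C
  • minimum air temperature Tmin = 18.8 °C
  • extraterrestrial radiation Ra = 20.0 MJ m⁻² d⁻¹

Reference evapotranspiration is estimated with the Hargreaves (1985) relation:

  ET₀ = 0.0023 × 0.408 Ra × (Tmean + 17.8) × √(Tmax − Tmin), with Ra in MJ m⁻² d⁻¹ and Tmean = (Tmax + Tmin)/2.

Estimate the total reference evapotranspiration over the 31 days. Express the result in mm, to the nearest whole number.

Tmean = (31.1 + 18.8)/2 = 24.95 °C
0.408 Ra = 0.408 × 20.0 = 8.1600 mm/d equivalent
ET₀ = 0.0023 × 8.1600 × (24.95 + 17.8) × √12.3 = 0.0023 × 8.1600 × 42.75 × 3.5071 = 2.8139 mm/d
Over 31 days: 2.8139 × 31 = 87.231 mm

87 mm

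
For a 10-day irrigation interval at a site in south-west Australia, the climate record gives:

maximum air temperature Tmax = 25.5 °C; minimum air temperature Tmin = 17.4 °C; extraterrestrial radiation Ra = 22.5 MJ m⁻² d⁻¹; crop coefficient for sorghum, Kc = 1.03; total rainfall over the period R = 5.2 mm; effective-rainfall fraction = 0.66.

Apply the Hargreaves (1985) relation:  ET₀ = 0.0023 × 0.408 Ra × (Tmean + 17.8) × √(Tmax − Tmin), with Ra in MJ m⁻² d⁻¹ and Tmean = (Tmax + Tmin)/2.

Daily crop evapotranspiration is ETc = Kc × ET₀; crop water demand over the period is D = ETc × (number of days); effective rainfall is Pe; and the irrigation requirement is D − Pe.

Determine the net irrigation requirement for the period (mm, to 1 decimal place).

Tmean = (25.5 + 17.4)/2 = 21.45 °C
0.408 Ra = 0.408 × 22.5 = 9.1800 mm/d equivalent
ET₀ = 0.0023 × 9.1800 × (21.45 + 17.8) × √8.1 = 0.0023 × 9.1800 × 39.25 × 2.8460 = 2.3585 mm/d
ETc = Kc × ET₀ = 1.03 × 2.3585 = 2.4293 mm/d
Crop demand D = ETc × 10 d = 2.4293 × 10 = 24.293 mm
Pe = 0.66 × 5.2 = 3.432 mm
D − Pe = 24.293 − 3.432 = 20.861 mm

20.9 mm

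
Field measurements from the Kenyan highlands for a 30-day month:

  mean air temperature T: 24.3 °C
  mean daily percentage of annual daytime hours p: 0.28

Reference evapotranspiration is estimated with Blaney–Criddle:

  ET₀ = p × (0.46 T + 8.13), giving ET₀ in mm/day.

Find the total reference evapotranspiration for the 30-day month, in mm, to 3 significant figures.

ET₀ = 0.28 × (0.46 × 24.3 + 8.13) = 0.28 × 19.308 = 5.4062 mm/d
Monthly total = 5.4062 × 30 = 162.186 mm

162 mm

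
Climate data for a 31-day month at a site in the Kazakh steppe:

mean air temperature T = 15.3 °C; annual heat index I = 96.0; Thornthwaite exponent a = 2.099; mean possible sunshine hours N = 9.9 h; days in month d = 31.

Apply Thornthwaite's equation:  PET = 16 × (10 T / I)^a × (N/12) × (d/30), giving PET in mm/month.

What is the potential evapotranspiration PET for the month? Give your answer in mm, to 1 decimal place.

10T/I = 10 × 15.3 / 96.0 = 1.5938
(10T/I)^a = 1.5938^2.099 = 2.6602
Uncorrected PET = 16 × 2.6602 = 42.563 mm
Correction = (N/12)(d/30) = (9.9/12)(31/30) = 0.8525
PET = 42.563 × 0.8525 = 36.285 mm/month

36.3 mm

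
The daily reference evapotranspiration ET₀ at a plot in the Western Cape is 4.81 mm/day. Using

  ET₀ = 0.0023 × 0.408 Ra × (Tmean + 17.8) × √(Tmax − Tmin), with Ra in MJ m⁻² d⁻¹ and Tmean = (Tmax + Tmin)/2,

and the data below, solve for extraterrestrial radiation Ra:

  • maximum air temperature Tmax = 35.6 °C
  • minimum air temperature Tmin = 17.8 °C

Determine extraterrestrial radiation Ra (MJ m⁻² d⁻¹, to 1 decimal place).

27.3 MJ m⁻² d⁻¹

Tmean = (35.6+17.8)/2 = 26.70 °C; ΔT = 17.8
Ra = ET₀ / [0.0023 × 0.408 × (Tmean+17.8) × √ΔT]
   = 4.81 / (0.0023 × 0.408 × 44.50 × 4.2190) = 27.302 MJ m⁻² d⁻¹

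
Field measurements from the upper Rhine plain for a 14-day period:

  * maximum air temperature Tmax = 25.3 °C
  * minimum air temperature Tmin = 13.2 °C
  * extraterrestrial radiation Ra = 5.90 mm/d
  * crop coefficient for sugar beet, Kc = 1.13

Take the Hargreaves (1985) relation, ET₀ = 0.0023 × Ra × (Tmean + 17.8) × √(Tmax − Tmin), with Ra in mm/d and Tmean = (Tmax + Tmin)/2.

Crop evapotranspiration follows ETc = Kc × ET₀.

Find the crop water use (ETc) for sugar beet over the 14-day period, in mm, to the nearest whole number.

Tmean = (25.3 + 13.2)/2 = 19.25 °C
ET₀ = 0.0023 × 5.90 × (19.25 + 17.8) × √12.1 = 0.0023 × 5.90 × 37.05 × 3.4785 = 1.7489 mm/d
ETc = Kc × ET₀ = 1.13 × 1.7489 = 1.9763 mm/d
Over 14 days: 1.9763 × 14 = 27.668 mm

28 mm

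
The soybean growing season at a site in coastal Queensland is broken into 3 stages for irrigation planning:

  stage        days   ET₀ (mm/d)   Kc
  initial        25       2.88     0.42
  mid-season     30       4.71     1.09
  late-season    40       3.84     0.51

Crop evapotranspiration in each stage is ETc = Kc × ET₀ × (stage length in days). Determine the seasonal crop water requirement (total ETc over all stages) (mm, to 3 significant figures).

initial: 0.42 × 2.88 × 25 = 30.24 mm
mid-season: 1.09 × 4.71 × 30 = 154.02 mm
late-season: 0.51 × 3.84 × 40 = 78.34 mm
Seasonal total = 262.60 mm

263 mm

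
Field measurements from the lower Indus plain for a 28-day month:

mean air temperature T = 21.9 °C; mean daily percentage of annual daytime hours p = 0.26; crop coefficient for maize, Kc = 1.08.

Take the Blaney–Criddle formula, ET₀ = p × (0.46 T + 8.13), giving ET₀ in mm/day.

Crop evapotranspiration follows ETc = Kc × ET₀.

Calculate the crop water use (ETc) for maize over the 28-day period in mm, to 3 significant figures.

ET₀ = 0.26 × (0.46 × 21.9 + 8.13) = 0.26 × 18.204 = 4.7330 mm/d
ETc = Kc × ET₀ = 1.08 × 4.7330 = 5.1116 mm/d
Over 28 days: 5.1116 × 28 = 143.125 mm

143 mm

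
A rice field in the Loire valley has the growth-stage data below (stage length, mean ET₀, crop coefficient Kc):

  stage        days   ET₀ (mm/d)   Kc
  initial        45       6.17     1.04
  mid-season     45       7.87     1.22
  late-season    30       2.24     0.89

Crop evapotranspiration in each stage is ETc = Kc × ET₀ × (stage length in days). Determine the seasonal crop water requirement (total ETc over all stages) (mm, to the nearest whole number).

initial: 1.04 × 6.17 × 45 = 288.76 mm
mid-season: 1.22 × 7.87 × 45 = 432.06 mm
late-season: 0.89 × 2.24 × 30 = 59.81 mm
Seasonal total = 780.63 mm

781 mm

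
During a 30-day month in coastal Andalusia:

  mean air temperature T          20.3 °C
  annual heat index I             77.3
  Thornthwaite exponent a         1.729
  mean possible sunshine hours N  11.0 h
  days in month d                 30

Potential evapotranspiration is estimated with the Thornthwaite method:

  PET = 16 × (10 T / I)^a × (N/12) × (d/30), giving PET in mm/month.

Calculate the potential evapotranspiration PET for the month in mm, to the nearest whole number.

78 mm

10T/I = 10 × 20.3 / 77.3 = 2.6261
(10T/I)^a = 2.6261^1.729 = 5.3087
Uncorrected PET = 16 × 5.3087 = 84.939 mm
Correction = (N/12)(d/30) = (11.0/12)(30/30) = 0.9167
PET = 84.939 × 0.9167 = 77.864 mm/month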